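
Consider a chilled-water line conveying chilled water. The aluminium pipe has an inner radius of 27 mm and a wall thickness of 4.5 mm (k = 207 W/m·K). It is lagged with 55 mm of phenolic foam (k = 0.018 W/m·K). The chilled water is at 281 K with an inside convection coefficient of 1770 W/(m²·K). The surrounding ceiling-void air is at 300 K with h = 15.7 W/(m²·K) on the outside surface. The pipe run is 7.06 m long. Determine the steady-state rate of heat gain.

Q ≈ 14.8 W

Radial resistances (cylindrical: R_cond = ln(r_o/r_i)/(2πkL), R_conv = 1/(h·2πrL)):
R_inner film = 1/(h_i·2πr₁L) = 1/(1770×2π×0.027×7.06) = 4.717×10^-4 K/W
R_aluminium pipe wall = ln(31.5/27)/(2π×207×7.06) = 1.679×10^-5 K/W
R_phenolic foam = ln(86.5/31.5)/(2π×0.018×7.06) = 1.265 K/W
R_outer film = 1/(h_o·2πr_oL) = 1/(15.7×2π×0.0865×7.06) = 0.0166 K/W
R_total = 1.282 K/W
Q = ΔT/R_total = 19/1.282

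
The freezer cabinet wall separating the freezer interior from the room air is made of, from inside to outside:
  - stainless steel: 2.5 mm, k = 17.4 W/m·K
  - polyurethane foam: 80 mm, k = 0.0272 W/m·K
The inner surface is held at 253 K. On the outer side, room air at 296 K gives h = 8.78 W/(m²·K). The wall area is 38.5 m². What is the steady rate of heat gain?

Thermal resistances in series:
R_stainless steel = L/(kA) = 0.0025/(17.4×38.5) = 3.732×10^-6 K/W
R_polyurethane foam = L/(kA) = 0.08/(0.0272×38.5) = 0.07639 K/W
R_outer film = 1/(h_o·A) = 1/(8.78×38.5) = 0.002958 K/W
R_total = 0.07936 K/W
Q = ΔT / R_total = 43 / 0.07936

Q ≈ 542 W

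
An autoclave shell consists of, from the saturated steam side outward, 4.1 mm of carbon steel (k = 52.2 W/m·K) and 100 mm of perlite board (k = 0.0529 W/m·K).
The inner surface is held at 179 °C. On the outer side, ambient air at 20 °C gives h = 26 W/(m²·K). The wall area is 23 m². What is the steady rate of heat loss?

Thermal resistances in series:
R_carbon steel = L/(kA) = 0.0041/(52.2×23) = 3.415×10^-6 K/W
R_perlite board = L/(kA) = 0.1/(0.0529×23) = 0.08219 K/W
R_outer film = 1/(h_o·A) = 1/(26×23) = 0.001672 K/W
R_total = 0.08387 K/W
Q = ΔT / R_total = 159 / 0.08387

Q ≈ 1900 W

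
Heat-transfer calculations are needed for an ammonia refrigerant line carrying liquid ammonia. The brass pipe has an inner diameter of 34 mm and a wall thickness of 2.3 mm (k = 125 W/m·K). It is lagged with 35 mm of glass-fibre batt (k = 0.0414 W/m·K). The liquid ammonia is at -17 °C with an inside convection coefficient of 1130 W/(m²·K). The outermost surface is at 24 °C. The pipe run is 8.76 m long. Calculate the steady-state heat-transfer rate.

Q ≈ 90.1 W

Radial resistances (cylindrical: R_cond = ln(r_o/r_i)/(2πkL), R_conv = 1/(h·2πrL)):
R_inner film = 1/(h_i·2πr₁L) = 1/(1130×2π×0.017×8.76) = 9.458×10^-4 K/W
R_brass pipe wall = ln(19.3/17)/(2π×125×8.76) = 1.844×10^-5 K/W
R_glass-fibre batt = ln(54.3/19.3)/(2π×0.0414×8.76) = 0.454 K/W
R_total = 0.4549 K/W
Q = ΔT/R_total = 41/0.4549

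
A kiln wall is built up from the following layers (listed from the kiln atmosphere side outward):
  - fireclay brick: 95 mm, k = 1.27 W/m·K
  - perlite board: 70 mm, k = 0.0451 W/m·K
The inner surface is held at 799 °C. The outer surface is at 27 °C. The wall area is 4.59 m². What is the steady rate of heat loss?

Q ≈ 2180 W

Treating each layer as a thermal resistance in series:
R_fireclay brick = L/(kA) = 0.095/(1.27×4.59) = 0.0163 K/W
R_perlite board = L/(kA) = 0.07/(0.0451×4.59) = 0.3381 K/W
R_total = 0.3544 K/W
Q = ΔT / R_total = 772 / 0.3544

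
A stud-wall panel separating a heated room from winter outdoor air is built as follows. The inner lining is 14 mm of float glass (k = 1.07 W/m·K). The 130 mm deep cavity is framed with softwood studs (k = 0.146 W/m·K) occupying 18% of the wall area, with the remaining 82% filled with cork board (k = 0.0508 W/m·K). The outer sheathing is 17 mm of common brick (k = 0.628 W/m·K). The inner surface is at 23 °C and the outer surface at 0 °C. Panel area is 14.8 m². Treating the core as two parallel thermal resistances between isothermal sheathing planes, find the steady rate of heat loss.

Sheathing layers in series; stud and cavity paths in parallel between them.
R_inner = 0.014/(1.07×14.8) = 8.841×10^-4 K/W
R_stud  = 0.13/(0.146×0.18×14.8) = 0.3342 K/W
R_cav   = 0.13/(0.0508×0.82×14.8) = 0.2109 K/W
1/R_core = 1/R_stud + 1/R_cav → R_core = 0.1293 K/W
R_outer = 0.017/(0.628×14.8) = 0.001829 K/W
R_total = 0.132 K/W
Q = ΔT/R_total = 23/0.132

Q ≈ 174 W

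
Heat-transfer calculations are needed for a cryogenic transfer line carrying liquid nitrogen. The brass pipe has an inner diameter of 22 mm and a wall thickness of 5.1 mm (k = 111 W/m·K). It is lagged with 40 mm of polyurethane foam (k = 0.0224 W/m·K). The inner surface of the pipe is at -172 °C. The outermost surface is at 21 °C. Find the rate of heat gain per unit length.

q′ ≈ 21.8 W/m

Per-layer cylindrical resistances, series-summed:
R_brass pipe wall = ln(16.1/11)/(2π×111×1) = 5.462×10^-4 K/W
R_polyurethane foam = ln(56.1/16.1)/(2π×0.0224×1) = 8.869 K/W
R_total = 8.87 K/W
Q = ΔT/R_total = 193/8.87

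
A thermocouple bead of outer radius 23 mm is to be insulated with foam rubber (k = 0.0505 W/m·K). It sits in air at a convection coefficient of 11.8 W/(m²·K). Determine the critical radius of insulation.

For a sphere r_cr = 2k/h = 2×0.0505/11.8
r_cr = 8.56 mm; since the bare radius (23 mm) is above r_cr, any added insulation will reduce heat loss.

r_cr ≈ 8.56 mm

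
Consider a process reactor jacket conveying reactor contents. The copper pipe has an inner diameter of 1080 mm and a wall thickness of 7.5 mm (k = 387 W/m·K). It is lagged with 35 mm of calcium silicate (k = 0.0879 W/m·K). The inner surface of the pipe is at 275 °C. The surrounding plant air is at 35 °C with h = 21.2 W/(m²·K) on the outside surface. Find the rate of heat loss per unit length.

For a radial system each layer contributes R = ln(r_out/r_in)/(2πkL); films add R = 1/(hA).
R_copper pipe wall = ln(547.5/540)/(2π×387×1) = 5.673×10^-6 K/W
R_calcium silicate = ln(582.5/547.5)/(2π×0.0879×1) = 0.1122 K/W
R_outer film = 1/(h_o·2πr_oL) = 1/(21.2×2π×0.5825×1) = 0.01289 K/W
R_total = 0.1251 K/W
Q = ΔT/R_total = 240/0.1251

q′ ≈ 1920 W/m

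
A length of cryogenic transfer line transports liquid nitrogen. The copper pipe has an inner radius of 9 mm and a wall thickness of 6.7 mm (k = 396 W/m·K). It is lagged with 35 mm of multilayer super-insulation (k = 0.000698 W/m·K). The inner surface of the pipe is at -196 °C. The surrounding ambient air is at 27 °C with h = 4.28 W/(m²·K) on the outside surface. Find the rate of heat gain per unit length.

Per-layer cylindrical resistances, series-summed:
R_copper pipe wall = ln(15.7/9)/(2π×396×1) = 2.236×10^-4 K/W
R_multilayer super-insulation = ln(50.7/15.7)/(2π×0.000698×1) = 267.3 K/W
R_outer film = 1/(h_o·2πr_oL) = 1/(4.28×2π×0.0507×1) = 0.7334 K/W
R_total = 268 K/W
Q = ΔT/R_total = 223/268

q′ ≈ 0.832 W/m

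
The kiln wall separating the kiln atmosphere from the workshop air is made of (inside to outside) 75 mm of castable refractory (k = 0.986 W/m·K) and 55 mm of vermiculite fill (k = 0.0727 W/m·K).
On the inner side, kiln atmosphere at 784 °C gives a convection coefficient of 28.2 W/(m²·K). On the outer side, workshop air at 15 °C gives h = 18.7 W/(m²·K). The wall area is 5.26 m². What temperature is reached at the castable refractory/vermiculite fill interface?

T ≈ 691 °C

Model the wall as resistances in series:
R_inner film = 1/(h_i·A) = 1/(28.2×5.26) = 0.006742 K/W
R_castable refractory = L/(kA) = 0.075/(0.986×5.26) = 0.01446 K/W
R_vermiculite fill = L/(kA) = 0.055/(0.0727×5.26) = 0.1438 K/W
R_outer film = 1/(h_o·A) = 1/(18.7×5.26) = 0.01017 K/W
R_total = 0.1752 K/W;  Q = ΔT/R_total = 769/0.1752 = 4389 W
T_interface = T_inner − Q·ΣR(inner→interface) = 784 − 4390×0.0212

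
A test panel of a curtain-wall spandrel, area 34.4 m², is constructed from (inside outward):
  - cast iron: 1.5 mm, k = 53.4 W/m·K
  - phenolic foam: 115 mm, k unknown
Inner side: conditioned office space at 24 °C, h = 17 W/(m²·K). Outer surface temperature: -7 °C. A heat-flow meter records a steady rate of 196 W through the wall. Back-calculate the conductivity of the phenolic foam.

Model the wall as resistances in series:
R_inner film = 1/(h_i·A) = 1/(17×34.4) = 0.00171 K/W
R_cast iron = L/(kA) = 0.0015/(53.4×34.4) = 8.166×10^-7 K/W
Sum of known resistances R_other = 0.001711 K/W
Total R = ΔT/Q = 31/196 = 0.1582 K/W
R_phenolic foam = R_total − R_other = 0.1565 K/W
k = L/(R·A) = 0.115/(0.1565×34.4)

k ≈ 0.0214 W/(m·K)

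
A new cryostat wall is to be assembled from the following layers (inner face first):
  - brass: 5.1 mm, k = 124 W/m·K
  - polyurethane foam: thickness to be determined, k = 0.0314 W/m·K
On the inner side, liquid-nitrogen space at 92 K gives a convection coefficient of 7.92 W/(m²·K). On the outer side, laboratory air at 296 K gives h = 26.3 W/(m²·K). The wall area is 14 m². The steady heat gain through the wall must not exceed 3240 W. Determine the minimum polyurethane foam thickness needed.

L ≈ 22.5 mm

Thermal resistances in series:
R_inner film = 1/(h_i·A) = 1/(7.92×14) = 0.009019 K/W
R_brass = L/(kA) = 0.0051/(124×14) = 2.938×10^-6 K/W
R_outer film = 1/(h_o·A) = 1/(26.3×14) = 0.002716 K/W
Sum of the known resistances R_other = 0.01174 K/W
Required total resistance R_tot = ΔT/Q_allow = 204/3240 = 0.06296 K/W
R_polyurethane foam = R_tot − R_other = 0.05123 K/W
L = R·k·A = 0.05123×0.0314×14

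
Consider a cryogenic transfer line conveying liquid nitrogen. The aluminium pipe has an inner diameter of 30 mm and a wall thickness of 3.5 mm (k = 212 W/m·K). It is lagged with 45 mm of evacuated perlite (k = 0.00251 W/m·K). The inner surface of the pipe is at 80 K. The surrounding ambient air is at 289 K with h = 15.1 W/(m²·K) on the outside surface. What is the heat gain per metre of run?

q′ ≈ 2.67 W/m

Cylindrical conduction, so R = ln(r₂/r₁)/(2πkL) per layer, in series:
R_aluminium pipe wall = ln(18.5/15)/(2π×212×1) = 1.574×10^-4 K/W
R_evacuated perlite = ln(63.5/18.5)/(2π×0.00251×1) = 78.2 K/W
R_outer film = 1/(h_o·2πr_oL) = 1/(15.1×2π×0.0635×1) = 0.166 K/W
R_total = 78.37 K/W
Q = ΔT/R_total = 209/78.37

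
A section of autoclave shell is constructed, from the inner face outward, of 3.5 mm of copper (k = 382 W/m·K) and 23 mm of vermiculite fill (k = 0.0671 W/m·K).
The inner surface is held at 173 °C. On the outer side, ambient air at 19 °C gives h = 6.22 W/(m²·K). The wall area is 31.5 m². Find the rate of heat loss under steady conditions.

Q ≈ 9630 W

Using the resistance-network approach (series):
R_copper = L/(kA) = 0.0035/(382×31.5) = 2.909×10^-7 K/W
R_vermiculite fill = L/(kA) = 0.023/(0.0671×31.5) = 0.01088 K/W
R_outer film = 1/(h_o·A) = 1/(6.22×31.5) = 0.005104 K/W
R_total = 0.01599 K/W
Q = ΔT / R_total = 154 / 0.01599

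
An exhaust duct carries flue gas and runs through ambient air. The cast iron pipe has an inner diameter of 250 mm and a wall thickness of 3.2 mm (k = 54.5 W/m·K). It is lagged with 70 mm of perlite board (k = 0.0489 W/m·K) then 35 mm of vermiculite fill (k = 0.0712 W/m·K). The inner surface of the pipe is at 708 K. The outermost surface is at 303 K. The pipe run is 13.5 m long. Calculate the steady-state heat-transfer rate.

Q ≈ 3070 W

Treating each annulus and film as a series resistance:
R_cast iron pipe wall = ln(128.2/125)/(2π×54.5×13.5) = 5.468×10^-6 K/W
R_perlite board = ln(198.2/128.2)/(2π×0.0489×13.5) = 0.105 K/W
R_vermiculite fill = ln(233.2/198.2)/(2π×0.0712×13.5) = 0.02693 K/W
R_total = 0.132 K/W
Q = ΔT/R_total = 405/0.132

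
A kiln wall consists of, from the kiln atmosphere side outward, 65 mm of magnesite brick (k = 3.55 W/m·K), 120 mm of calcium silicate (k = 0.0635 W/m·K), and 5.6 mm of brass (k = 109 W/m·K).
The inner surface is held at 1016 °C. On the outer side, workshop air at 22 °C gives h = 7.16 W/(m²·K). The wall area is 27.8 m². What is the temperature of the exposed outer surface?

T ≈ 89.8 °C

Series thermal resistances:
R_magnesite brick = L/(kA) = 0.065/(3.55×27.8) = 6.586×10^-4 K/W
R_calcium silicate = L/(kA) = 0.12/(0.0635×27.8) = 0.06798 K/W
R_brass = L/(kA) = 0.0056/(109×27.8) = 1.848×10^-6 K/W
R_outer film = 1/(h_o·A) = 1/(7.16×27.8) = 0.005024 K/W
R_total = 0.07366 K/W;  Q = ΔT/R_total = 994/0.07366 = 13490 W
T_interface = T_inner − Q·ΣR(inner→interface) = 1016 − 13500×0.06864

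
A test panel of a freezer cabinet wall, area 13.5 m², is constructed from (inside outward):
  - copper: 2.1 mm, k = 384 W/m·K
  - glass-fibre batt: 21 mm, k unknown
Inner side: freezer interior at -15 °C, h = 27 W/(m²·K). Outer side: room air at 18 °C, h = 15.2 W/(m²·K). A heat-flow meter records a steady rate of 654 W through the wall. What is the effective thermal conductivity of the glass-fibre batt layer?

k ≈ 0.0363 W/(m·K)

Series thermal resistances:
R_inner film = 1/(h_i·A) = 1/(27×13.5) = 0.002743 K/W
R_copper = L/(kA) = 0.0021/(384×13.5) = 4.051×10^-7 K/W
R_outer film = 1/(h_o·A) = 1/(15.2×13.5) = 0.004873 K/W
Sum of known resistances R_other = 0.007617 K/W
Total R = ΔT/Q = 33/654 = 0.05046 K/W
R_glass-fibre batt = R_total − R_other = 0.04284 K/W
k = L/(R·A) = 0.021/(0.04284×13.5)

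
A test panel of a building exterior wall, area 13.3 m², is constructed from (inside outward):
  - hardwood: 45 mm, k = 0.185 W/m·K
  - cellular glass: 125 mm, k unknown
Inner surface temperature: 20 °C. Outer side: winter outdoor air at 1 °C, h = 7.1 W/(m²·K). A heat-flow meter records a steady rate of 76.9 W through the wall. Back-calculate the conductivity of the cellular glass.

k ≈ 0.0431 W/(m·K)

Series thermal resistances:
R_hardwood = L/(kA) = 0.045/(0.185×13.3) = 0.01829 K/W
R_outer film = 1/(h_o·A) = 1/(7.1×13.3) = 0.01059 K/W
Sum of known resistances R_other = 0.02888 K/W
Total R = ΔT/Q = 19/76.9 = 0.2471 K/W
R_cellular glass = R_total − R_other = 0.2182 K/W
k = L/(R·A) = 0.125/(0.2182×13.3)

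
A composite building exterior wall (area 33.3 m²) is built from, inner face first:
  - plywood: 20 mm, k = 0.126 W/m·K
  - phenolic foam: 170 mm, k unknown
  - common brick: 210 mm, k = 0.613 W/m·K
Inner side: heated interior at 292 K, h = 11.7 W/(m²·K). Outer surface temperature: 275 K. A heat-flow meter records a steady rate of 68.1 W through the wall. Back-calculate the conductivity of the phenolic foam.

Thermal resistances in series:
R_inner film = 1/(h_i·A) = 1/(11.7×33.3) = 0.002567 K/W
R_plywood = L/(kA) = 0.02/(0.126×33.3) = 0.004767 K/W
R_common brick = L/(kA) = 0.21/(0.613×33.3) = 0.01029 K/W
Sum of known resistances R_other = 0.01762 K/W
Total R = ΔT/Q = 17/68.1 = 0.2496 K/W
R_phenolic foam = R_total − R_other = 0.232 K/W
k = L/(R·A) = 0.17/(0.232×33.3)

k ≈ 0.022 W/(m·K)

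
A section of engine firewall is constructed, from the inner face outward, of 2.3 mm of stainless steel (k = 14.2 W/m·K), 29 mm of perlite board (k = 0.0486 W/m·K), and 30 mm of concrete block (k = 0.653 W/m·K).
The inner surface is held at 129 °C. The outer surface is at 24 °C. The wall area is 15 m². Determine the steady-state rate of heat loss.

Q ≈ 2450 W

Model the wall as resistances in series:
R_stainless steel = L/(kA) = 0.0023/(14.2×15) = 1.08×10^-5 K/W
R_perlite board = L/(kA) = 0.029/(0.0486×15) = 0.03978 K/W
R_concrete block = L/(kA) = 0.03/(0.653×15) = 0.003063 K/W
R_total = 0.04285 K/W
Q = ΔT / R_total = 105 / 0.04285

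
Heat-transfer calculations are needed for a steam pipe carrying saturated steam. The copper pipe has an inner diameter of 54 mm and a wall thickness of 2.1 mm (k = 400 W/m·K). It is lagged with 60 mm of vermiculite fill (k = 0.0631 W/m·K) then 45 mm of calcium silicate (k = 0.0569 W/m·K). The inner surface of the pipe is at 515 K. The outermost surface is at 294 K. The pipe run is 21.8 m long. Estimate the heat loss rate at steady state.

Radial resistances (cylindrical: R_cond = ln(r_o/r_i)/(2πkL), R_conv = 1/(h·2πrL)):
R_copper pipe wall = ln(29.1/27)/(2π×400×21.8) = 1.367×10^-6 K/W
R_vermiculite fill = ln(89.1/29.1)/(2π×0.0631×21.8) = 0.1295 K/W
R_calcium silicate = ln(134.1/89.1)/(2π×0.0569×21.8) = 0.05246 K/W
R_total = 0.1819 K/W
Q = ΔT/R_total = 221/0.1819

Q ≈ 1210 W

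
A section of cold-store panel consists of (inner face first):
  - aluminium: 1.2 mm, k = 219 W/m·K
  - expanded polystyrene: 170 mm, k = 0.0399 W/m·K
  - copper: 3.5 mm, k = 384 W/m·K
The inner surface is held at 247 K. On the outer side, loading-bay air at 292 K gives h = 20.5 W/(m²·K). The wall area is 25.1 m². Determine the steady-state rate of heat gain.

Q ≈ 262 W

Model the wall as resistances in series:
R_aluminium = L/(kA) = 0.0012/(219×25.1) = 2.183×10^-7 K/W
R_expanded polystyrene = L/(kA) = 0.17/(0.0399×25.1) = 0.1697 K/W
R_copper = L/(kA) = 0.0035/(384×25.1) = 3.631×10^-7 K/W
R_outer film = 1/(h_o·A) = 1/(20.5×25.1) = 0.001943 K/W
R_total = 0.1717 K/W
Q = ΔT / R_total = 45 / 0.1717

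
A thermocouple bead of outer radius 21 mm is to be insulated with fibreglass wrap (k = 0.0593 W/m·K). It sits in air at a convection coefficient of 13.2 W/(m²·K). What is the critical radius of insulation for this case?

For a sphere r_cr = 2k/h = 2×0.0593/13.2
r_cr = 8.98 mm; since the bare radius (21 mm) is above r_cr, any added insulation will reduce heat loss.

r_cr ≈ 8.98 mm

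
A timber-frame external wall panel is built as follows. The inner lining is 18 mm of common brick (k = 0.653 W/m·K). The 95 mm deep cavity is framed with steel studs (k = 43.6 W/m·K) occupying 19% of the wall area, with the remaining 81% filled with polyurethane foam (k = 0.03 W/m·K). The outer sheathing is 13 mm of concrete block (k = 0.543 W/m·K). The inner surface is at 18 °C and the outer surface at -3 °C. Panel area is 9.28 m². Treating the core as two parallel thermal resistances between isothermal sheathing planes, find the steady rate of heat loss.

Q ≈ 3100 W

Sheathing layers in series; stud and cavity paths in parallel between them.
R_inner = 0.018/(0.653×9.28) = 0.00297 K/W
R_stud  = 0.095/(43.6×0.19×9.28) = 0.001236 K/W
R_cav   = 0.095/(0.03×0.81×9.28) = 0.4213 K/W
1/R_core = 1/R_stud + 1/R_cav → R_core = 0.001232 K/W
R_outer = 0.013/(0.543×9.28) = 0.00258 K/W
R_total = 0.006782 K/W
Q = ΔT/R_total = 21/0.006782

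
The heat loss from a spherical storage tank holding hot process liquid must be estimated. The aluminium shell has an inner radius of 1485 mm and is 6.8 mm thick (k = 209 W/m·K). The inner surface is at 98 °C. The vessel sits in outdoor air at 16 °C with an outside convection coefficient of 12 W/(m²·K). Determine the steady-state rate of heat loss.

Radial (spherical) resistances in series:
R_aluminium shell = (1/1.485 − 1/1.4918)/(4π×209) = 1.169×10^-6 K/W
R_outer film = 1/(h·4πr_o²) = 1/(12×4π×1.4918²) = 0.00298 K/W
R_total = 0.002981 K/W
Q = ΔT/R_total = 82/0.002981

Q ≈ 27500 W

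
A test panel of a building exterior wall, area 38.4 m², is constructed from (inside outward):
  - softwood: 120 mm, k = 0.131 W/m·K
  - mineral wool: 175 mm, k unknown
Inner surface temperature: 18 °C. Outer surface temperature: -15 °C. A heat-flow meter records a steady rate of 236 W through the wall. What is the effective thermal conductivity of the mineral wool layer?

k ≈ 0.0393 W/(m·K)

Using the resistance-network approach (series):
R_softwood = L/(kA) = 0.12/(0.131×38.4) = 0.02385 K/W
Sum of known resistances R_other = 0.02385 K/W
Total R = ΔT/Q = 33/236 = 0.1398 K/W
R_mineral wool = R_total − R_other = 0.116 K/W
k = L/(R·A) = 0.175/(0.116×38.4)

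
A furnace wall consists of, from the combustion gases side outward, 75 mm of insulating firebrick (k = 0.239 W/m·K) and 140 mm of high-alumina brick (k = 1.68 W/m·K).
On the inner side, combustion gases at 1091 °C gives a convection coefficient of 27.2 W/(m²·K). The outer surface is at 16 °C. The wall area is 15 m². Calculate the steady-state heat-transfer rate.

Thermal resistances in series:
R_inner film = 1/(h_i·A) = 1/(27.2×15) = 0.002451 K/W
R_insulating firebrick = L/(kA) = 0.075/(0.239×15) = 0.02092 K/W
R_high-alumina brick = L/(kA) = 0.14/(1.68×15) = 0.005556 K/W
R_total = 0.02893 K/W
Q = ΔT / R_total = 1075 / 0.02893

Q ≈ 37200 W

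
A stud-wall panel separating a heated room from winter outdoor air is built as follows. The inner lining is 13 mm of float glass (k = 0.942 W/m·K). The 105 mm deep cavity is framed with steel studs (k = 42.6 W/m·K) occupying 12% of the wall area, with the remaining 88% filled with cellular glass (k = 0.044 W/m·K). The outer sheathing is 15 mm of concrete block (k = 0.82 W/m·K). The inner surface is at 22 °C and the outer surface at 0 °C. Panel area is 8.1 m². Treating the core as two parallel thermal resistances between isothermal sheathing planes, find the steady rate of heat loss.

Q ≈ 3400 W

Sheathing layers in series; stud and cavity paths in parallel between them.
R_inner = 0.013/(0.942×8.1) = 0.001704 K/W
R_stud  = 0.105/(42.6×0.12×8.1) = 0.002536 K/W
R_cav   = 0.105/(0.044×0.88×8.1) = 0.3348 K/W
1/R_core = 1/R_stud + 1/R_cav → R_core = 0.002517 K/W
R_outer = 0.015/(0.82×8.1) = 0.002258 K/W
R_total = 0.006479 K/W
Q = ΔT/R_total = 22/0.006479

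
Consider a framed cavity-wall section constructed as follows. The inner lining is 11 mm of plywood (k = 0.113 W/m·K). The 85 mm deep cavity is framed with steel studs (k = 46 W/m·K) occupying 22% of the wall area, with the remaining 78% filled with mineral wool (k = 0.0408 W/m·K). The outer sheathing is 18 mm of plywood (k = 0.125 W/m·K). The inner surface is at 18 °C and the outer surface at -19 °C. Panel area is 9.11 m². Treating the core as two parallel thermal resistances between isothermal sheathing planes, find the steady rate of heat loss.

Sheathing layers in series; stud and cavity paths in parallel between them.
R_inner = 0.011/(0.113×9.11) = 0.01069 K/W
R_stud  = 0.085/(46×0.22×9.11) = 9.22×10^-4 K/W
R_cav   = 0.085/(0.0408×0.78×9.11) = 0.2932 K/W
1/R_core = 1/R_stud + 1/R_cav → R_core = 9.191×10^-4 K/W
R_outer = 0.018/(0.125×9.11) = 0.01581 K/W
R_total = 0.02741 K/W
Q = ΔT/R_total = 37/0.02741

Q ≈ 1350 W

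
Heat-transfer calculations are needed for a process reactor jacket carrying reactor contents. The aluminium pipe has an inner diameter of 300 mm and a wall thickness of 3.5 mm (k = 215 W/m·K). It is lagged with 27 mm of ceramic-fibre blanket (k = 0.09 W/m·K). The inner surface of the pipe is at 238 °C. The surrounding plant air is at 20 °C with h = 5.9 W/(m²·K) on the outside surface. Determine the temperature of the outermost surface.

Treating each annulus and film as a series resistance:
R_aluminium pipe wall = ln(153.5/150)/(2π×215×1) = 1.707×10^-5 K/W
R_ceramic-fibre blanket = ln(180.5/153.5)/(2π×0.09×1) = 0.2865 K/W
R_outer film = 1/(h_o·2πr_oL) = 1/(5.9×2π×0.1805×1) = 0.1494 K/W
R_total = 0.436 K/W
Q = ΔT/R_total = 218/0.436
Q = 500 W/m
T_interface = T_inner − Q·ΣR(inner→interface) = 238 − 500×0.2865

T ≈ 94.7 °C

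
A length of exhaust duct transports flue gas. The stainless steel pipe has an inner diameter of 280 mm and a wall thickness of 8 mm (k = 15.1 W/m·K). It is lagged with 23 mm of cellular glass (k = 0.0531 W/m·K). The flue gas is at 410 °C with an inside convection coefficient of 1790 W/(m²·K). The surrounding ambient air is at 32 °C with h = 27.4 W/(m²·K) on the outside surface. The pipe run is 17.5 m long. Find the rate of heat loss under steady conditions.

Q ≈ 14100 W

Treating each annulus and film as a series resistance:
R_inner film = 1/(h_i·2πr₁L) = 1/(1790×2π×0.14×17.5) = 3.629×10^-5 K/W
R_stainless steel pipe wall = ln(148/140)/(2π×15.1×17.5) = 3.347×10^-5 K/W
R_cellular glass = ln(171/148)/(2π×0.0531×17.5) = 0.02474 K/W
R_outer film = 1/(h_o·2πr_oL) = 1/(27.4×2π×0.171×17.5) = 0.001941 K/W
R_total = 0.02675 K/W
Q = ΔT/R_total = 378/0.02675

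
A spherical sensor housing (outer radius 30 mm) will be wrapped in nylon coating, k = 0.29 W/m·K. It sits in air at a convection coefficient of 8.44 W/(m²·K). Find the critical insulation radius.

r_cr ≈ 68.7 mm

For a sphere r_cr = 2k/h = 2×0.29/8.44
r_cr = 68.7 mm; since the bare radius (30 mm) is below r_cr, adding a thin layer of insulation will *increase* heat loss.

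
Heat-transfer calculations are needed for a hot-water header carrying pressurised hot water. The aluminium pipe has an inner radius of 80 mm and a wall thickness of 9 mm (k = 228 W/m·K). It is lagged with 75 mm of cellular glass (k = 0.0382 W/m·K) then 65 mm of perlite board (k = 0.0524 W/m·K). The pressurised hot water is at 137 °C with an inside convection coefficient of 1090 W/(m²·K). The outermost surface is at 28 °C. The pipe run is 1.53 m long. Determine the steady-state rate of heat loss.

Q ≈ 46.8 W

Treating each annulus and film as a series resistance:
R_inner film = 1/(h_i·2πr₁L) = 1/(1090×2π×0.08×1.53) = 0.001193 K/W
R_aluminium pipe wall = ln(89/80)/(2π×228×1.53) = 4.864×10^-5 K/W
R_cellular glass = ln(164/89)/(2π×0.0382×1.53) = 1.664 K/W
R_perlite board = ln(229/164)/(2π×0.0524×1.53) = 0.6628 K/W
R_total = 2.328 K/W
Q = ΔT/R_total = 109/2.328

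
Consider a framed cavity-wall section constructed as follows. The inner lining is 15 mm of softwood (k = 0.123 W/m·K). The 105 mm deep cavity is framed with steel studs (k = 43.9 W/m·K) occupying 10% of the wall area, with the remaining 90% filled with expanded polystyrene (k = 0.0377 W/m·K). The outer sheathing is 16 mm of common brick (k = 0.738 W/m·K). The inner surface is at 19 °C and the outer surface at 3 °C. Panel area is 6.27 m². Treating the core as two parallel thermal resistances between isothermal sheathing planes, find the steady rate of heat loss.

Sheathing layers in series; stud and cavity paths in parallel between them.
R_inner = 0.015/(0.123×6.27) = 0.01945 K/W
R_stud  = 0.105/(43.9×0.1×6.27) = 0.003815 K/W
R_cav   = 0.105/(0.0377×0.9×6.27) = 0.4936 K/W
1/R_core = 1/R_stud + 1/R_cav → R_core = 0.003785 K/W
R_outer = 0.016/(0.738×6.27) = 0.003458 K/W
R_total = 0.02669 K/W
Q = ΔT/R_total = 16/0.02669

Q ≈ 599 W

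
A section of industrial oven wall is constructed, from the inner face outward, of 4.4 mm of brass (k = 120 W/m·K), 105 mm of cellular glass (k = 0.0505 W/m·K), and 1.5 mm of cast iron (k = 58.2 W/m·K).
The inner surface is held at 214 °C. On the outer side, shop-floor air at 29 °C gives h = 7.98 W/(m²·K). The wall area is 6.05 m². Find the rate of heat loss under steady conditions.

Q ≈ 508 W

Series thermal resistances:
R_brass = L/(kA) = 0.0044/(120×6.05) = 6.061×10^-6 K/W
R_cellular glass = L/(kA) = 0.105/(0.0505×6.05) = 0.3437 K/W
R_cast iron = L/(kA) = 0.0015/(58.2×6.05) = 4.26×10^-6 K/W
R_outer film = 1/(h_o·A) = 1/(7.98×6.05) = 0.02071 K/W
R_total = 0.3644 K/W
Q = ΔT / R_total = 185 / 0.3644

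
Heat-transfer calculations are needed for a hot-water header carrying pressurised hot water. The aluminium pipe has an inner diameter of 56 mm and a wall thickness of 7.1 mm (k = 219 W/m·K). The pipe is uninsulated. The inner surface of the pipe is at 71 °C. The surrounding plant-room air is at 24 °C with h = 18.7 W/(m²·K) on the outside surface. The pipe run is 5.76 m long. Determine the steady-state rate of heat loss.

Treating each annulus and film as a series resistance:
R_aluminium pipe wall = ln(35.1/28)/(2π×219×5.76) = 2.851×10^-5 K/W
R_outer film = 1/(h_o·2πr_oL) = 1/(18.7×2π×0.0351×5.76) = 0.0421 K/W
R_total = 0.04213 K/W
Q = ΔT/R_total = 47/0.04213

Q ≈ 1120 W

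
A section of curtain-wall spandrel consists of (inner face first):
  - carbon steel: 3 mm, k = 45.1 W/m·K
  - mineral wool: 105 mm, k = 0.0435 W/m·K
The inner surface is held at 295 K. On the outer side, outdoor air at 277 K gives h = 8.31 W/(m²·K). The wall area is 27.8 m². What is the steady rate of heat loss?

Q ≈ 197 W

Thermal resistances in series:
R_carbon steel = L/(kA) = 0.003/(45.1×27.8) = 2.393×10^-6 K/W
R_mineral wool = L/(kA) = 0.105/(0.0435×27.8) = 0.08683 K/W
R_outer film = 1/(h_o·A) = 1/(8.31×27.8) = 0.004329 K/W
R_total = 0.09116 K/W
Q = ΔT / R_total = 18 / 0.09116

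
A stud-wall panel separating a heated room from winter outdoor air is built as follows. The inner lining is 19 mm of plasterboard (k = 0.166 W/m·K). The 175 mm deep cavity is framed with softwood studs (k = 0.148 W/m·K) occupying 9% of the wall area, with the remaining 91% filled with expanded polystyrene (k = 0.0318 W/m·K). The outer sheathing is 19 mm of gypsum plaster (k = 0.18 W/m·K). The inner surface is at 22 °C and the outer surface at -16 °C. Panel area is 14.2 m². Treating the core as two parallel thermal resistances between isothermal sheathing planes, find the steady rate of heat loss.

Q ≈ 124 W

Sheathing layers in series; stud and cavity paths in parallel between them.
R_inner = 0.019/(0.166×14.2) = 0.00806 K/W
R_stud  = 0.175/(0.148×0.09×14.2) = 0.9252 K/W
R_cav   = 0.175/(0.0318×0.91×14.2) = 0.4259 K/W
1/R_core = 1/R_stud + 1/R_cav → R_core = 0.2916 K/W
R_outer = 0.019/(0.18×14.2) = 0.007433 K/W
R_total = 0.3071 K/W
Q = ΔT/R_total = 38/0.3071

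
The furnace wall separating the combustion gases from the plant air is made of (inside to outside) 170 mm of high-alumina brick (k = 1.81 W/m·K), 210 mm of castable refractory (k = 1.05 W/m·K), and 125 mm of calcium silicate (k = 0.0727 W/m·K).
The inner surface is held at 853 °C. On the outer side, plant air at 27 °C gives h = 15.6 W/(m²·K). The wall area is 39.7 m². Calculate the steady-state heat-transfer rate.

Q ≈ 15800 W

Series thermal resistances:
R_high-alumina brick = L/(kA) = 0.17/(1.81×39.7) = 0.002366 K/W
R_castable refractory = L/(kA) = 0.21/(1.05×39.7) = 0.005038 K/W
R_calcium silicate = L/(kA) = 0.125/(0.0727×39.7) = 0.04331 K/W
R_outer film = 1/(h_o·A) = 1/(15.6×39.7) = 0.001615 K/W
R_total = 0.05233 K/W
Q = ΔT / R_total = 826 / 0.05233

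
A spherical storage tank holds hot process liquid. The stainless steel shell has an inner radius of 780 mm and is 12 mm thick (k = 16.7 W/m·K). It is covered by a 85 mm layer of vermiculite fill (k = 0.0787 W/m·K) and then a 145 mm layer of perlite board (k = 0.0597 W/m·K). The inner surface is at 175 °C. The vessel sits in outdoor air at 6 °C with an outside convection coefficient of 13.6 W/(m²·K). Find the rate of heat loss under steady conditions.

Each spherical layer contributes R = (1/r_i − 1/r_o)/(4πk):
R_stainless steel shell = (1/0.78 − 1/0.792)/(4π×16.7) = 9.256×10^-5 K/W
R_vermiculite fill = (1/0.792 − 1/0.877)/(4π×0.0787) = 0.1237 K/W
R_perlite board = (1/0.877 − 1/1.022)/(4π×0.0597) = 0.2156 K/W
R_outer film = 1/(h·4πr_o²) = 1/(13.6×4π×1.022²) = 0.005602 K/W
R_total = 0.3451 K/W
Q = ΔT/R_total = 169/0.3451

Q ≈ 490 W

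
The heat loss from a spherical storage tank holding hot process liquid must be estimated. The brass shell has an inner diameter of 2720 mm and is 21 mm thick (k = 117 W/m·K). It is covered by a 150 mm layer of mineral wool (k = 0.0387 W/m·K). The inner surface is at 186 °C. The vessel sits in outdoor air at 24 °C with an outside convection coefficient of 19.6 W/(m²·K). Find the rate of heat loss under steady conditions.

For a spherical shell R = (1/r₁ − 1/r₂)/(4πk); film R = 1/(h·4πr²). In series:
R_brass shell = (1/1.36 − 1/1.381)/(4π×117) = 7.605×10^-6 K/W
R_mineral wool = (1/1.381 − 1/1.531)/(4π×0.0387) = 0.1459 K/W
R_outer film = 1/(h·4πr_o²) = 1/(19.6×4π×1.531²) = 0.001732 K/W
R_total = 0.1476 K/W
Q = ΔT/R_total = 162/0.1476

Q ≈ 1100 W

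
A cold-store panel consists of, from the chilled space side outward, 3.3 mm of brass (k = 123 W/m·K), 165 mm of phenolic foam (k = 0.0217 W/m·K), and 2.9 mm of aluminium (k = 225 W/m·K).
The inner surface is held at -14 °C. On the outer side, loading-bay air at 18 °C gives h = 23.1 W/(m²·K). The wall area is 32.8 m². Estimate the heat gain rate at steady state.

Q ≈ 137 W

Using the resistance-network approach (series):
R_brass = L/(kA) = 0.0033/(123×32.8) = 8.18×10^-7 K/W
R_phenolic foam = L/(kA) = 0.165/(0.0217×32.8) = 0.2318 K/W
R_aluminium = L/(kA) = 0.0029/(225×32.8) = 3.93×10^-7 K/W
R_outer film = 1/(h_o·A) = 1/(23.1×32.8) = 0.00132 K/W
R_total = 0.2331 K/W
Q = ΔT / R_total = 32 / 0.2331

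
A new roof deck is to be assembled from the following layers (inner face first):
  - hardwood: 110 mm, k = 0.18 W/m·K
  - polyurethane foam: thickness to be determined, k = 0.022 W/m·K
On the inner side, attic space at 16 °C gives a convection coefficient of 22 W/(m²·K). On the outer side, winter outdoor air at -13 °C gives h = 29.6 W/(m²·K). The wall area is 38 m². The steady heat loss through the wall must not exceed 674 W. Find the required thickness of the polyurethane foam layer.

Thermal resistances in series:
R_inner film = 1/(h_i·A) = 1/(22×38) = 0.001196 K/W
R_hardwood = L/(kA) = 0.11/(0.18×38) = 0.01608 K/W
R_outer film = 1/(h_o·A) = 1/(29.6×38) = 8.89×10^-4 K/W
Sum of the known resistances R_other = 0.01817 K/W
Required total resistance R_tot = ΔT/Q_allow = 29/674 = 0.04303 K/W
R_polyurethane foam = R_tot − R_other = 0.02486 K/W
L = R·k·A = 0.02486×0.022×38

L ≈ 20.8 mm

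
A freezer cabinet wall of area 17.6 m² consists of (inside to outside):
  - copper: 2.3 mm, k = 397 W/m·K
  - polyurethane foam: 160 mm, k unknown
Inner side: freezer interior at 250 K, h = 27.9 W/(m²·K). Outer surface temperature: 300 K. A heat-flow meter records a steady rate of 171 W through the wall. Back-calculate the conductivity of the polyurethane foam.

Treating each layer as a thermal resistance in series:
R_inner film = 1/(h_i·A) = 1/(27.9×17.6) = 0.002036 K/W
R_copper = L/(kA) = 0.0023/(397×17.6) = 3.292×10^-7 K/W
Sum of known resistances R_other = 0.002037 K/W
Total R = ΔT/Q = 50/171 = 0.2924 K/W
R_polyurethane foam = R_total − R_other = 0.2904 K/W
k = L/(R·A) = 0.16/(0.2904×17.6)

k ≈ 0.0313 W/(m·K)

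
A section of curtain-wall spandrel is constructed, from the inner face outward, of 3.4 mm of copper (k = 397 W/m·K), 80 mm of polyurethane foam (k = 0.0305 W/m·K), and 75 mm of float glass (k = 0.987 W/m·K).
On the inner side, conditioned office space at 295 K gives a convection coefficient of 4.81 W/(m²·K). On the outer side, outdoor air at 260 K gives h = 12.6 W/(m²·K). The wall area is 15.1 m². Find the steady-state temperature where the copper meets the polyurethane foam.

T ≈ 293 K

Series thermal resistances:
R_inner film = 1/(h_i·A) = 1/(4.81×15.1) = 0.01377 K/W
R_copper = L/(kA) = 0.0034/(397×15.1) = 5.672×10^-7 K/W
R_polyurethane foam = L/(kA) = 0.08/(0.0305×15.1) = 0.1737 K/W
R_float glass = L/(kA) = 0.075/(0.987×15.1) = 0.005032 K/W
R_outer film = 1/(h_o·A) = 1/(12.6×15.1) = 0.005256 K/W
R_total = 0.1978 K/W;  Q = ΔT/R_total = 35/0.1978 = 177 W
T_interface = T_inner − Q·ΣR(inner→interface) = 295 − 177×0.01377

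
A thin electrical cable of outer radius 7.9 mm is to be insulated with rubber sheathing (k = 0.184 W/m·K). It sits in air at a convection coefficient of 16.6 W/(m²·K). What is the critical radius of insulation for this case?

r_cr ≈ 11.1 mm

For a cylinder r_cr = k/h = 0.184/16.6
r_cr = 11.1 mm; since the bare radius (7.9 mm) is below r_cr, adding a thin layer of insulation will *increase* heat loss.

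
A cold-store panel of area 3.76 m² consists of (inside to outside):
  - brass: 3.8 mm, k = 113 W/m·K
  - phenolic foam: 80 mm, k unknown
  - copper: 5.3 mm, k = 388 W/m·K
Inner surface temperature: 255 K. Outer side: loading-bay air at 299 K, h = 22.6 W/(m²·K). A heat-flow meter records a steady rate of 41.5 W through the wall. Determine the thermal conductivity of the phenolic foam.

k ≈ 0.0203 W/(m·K)

Thermal resistances in series:
R_brass = L/(kA) = 0.0038/(113×3.76) = 8.944×10^-6 K/W
R_copper = L/(kA) = 0.0053/(388×3.76) = 3.633×10^-6 K/W
R_outer film = 1/(h_o·A) = 1/(22.6×3.76) = 0.01177 K/W
Sum of known resistances R_other = 0.01178 K/W
Total R = ΔT/Q = 44/41.5 = 1.06 K/W
R_phenolic foam = R_total − R_other = 1.048 K/W
k = L/(R·A) = 0.08/(1.048×3.76)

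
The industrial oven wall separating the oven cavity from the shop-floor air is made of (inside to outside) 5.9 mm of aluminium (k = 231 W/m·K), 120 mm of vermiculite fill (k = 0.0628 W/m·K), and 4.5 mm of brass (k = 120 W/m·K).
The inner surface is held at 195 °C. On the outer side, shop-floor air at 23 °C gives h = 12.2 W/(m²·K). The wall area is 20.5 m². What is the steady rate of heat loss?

Thermal resistances in series:
R_aluminium = L/(kA) = 0.0059/(231×20.5) = 1.246×10^-6 K/W
R_vermiculite fill = L/(kA) = 0.12/(0.0628×20.5) = 0.09321 K/W
R_brass = L/(kA) = 0.0045/(120×20.5) = 1.829×10^-6 K/W
R_outer film = 1/(h_o·A) = 1/(12.2×20.5) = 0.003998 K/W
R_total = 0.09721 K/W
Q = ΔT / R_total = 172 / 0.09721

Q ≈ 1770 W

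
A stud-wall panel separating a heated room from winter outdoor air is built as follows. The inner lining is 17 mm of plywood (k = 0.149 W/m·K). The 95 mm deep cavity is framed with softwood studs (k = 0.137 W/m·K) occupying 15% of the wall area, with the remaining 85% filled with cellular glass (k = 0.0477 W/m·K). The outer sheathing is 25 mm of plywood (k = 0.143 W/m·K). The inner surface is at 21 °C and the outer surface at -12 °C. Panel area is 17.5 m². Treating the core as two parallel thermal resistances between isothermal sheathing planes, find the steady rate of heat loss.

Q ≈ 313 W

Sheathing layers in series; stud and cavity paths in parallel between them.
R_inner = 0.017/(0.149×17.5) = 0.00652 K/W
R_stud  = 0.095/(0.137×0.15×17.5) = 0.2642 K/W
R_cav   = 0.095/(0.0477×0.85×17.5) = 0.1339 K/W
1/R_core = 1/R_stud + 1/R_cav → R_core = 0.08885 K/W
R_outer = 0.025/(0.143×17.5) = 0.00999 K/W
R_total = 0.1054 K/W
Q = ΔT/R_total = 33/0.1054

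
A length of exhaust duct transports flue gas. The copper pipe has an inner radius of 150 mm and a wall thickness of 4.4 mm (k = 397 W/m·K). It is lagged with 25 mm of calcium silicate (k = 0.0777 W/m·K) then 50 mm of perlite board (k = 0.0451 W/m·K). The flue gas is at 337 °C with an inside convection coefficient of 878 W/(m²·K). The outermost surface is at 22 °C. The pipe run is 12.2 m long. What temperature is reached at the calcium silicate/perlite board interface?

Per-layer cylindrical resistances, series-summed:
R_inner film = 1/(h_i·2πr₁L) = 1/(878×2π×0.15×12.2) = 9.905×10^-5 K/W
R_copper pipe wall = ln(154.4/150)/(2π×397×12.2) = 9.5×10^-7 K/W
R_calcium silicate = ln(179.4/154.4)/(2π×0.0777×12.2) = 0.0252 K/W
R_perlite board = ln(229.4/179.4)/(2π×0.0451×12.2) = 0.07111 K/W
R_total = 0.09641 K/W
Q = ΔT/R_total = 315/0.09641
Q = 3270 W
T_interface = T_inner − Q·ΣR(inner→interface) = 337 − 3270×0.0253

T ≈ 254 °C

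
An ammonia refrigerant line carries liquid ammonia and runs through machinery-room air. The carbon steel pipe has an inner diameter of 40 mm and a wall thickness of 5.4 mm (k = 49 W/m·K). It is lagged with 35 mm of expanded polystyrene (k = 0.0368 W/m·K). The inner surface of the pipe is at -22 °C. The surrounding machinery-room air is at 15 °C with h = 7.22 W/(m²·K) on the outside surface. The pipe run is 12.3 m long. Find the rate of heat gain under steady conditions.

Q ≈ 111 W

Treating each annulus and film as a series resistance:
R_carbon steel pipe wall = ln(25.4/20)/(2π×49×12.3) = 6.312×10^-5 K/W
R_expanded polystyrene = ln(60.4/25.4)/(2π×0.0368×12.3) = 0.3046 K/W
R_outer film = 1/(h_o·2πr_oL) = 1/(7.22×2π×0.0604×12.3) = 0.02967 K/W
R_total = 0.3343 K/W
Q = ΔT/R_total = 37/0.3343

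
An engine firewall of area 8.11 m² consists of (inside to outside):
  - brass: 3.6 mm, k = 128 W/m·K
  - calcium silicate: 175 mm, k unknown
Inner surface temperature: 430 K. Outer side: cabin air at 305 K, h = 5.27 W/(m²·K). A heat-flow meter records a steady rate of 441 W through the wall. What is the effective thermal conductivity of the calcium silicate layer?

Series thermal resistances:
R_brass = L/(kA) = 0.0036/(128×8.11) = 3.468×10^-6 K/W
R_outer film = 1/(h_o·A) = 1/(5.27×8.11) = 0.0234 K/W
Sum of known resistances R_other = 0.0234 K/W
Total R = ΔT/Q = 125/441 = 0.2834 K/W
R_calcium silicate = R_total − R_other = 0.26 K/W
k = L/(R·A) = 0.175/(0.26×8.11)

k ≈ 0.083 W/(m·K)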